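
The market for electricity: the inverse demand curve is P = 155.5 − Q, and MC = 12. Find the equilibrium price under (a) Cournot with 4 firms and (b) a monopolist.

Cournot: P = 40.7; Monopoly: P = 83.75

In a 4-firm Cournot equilibrium, symmetry and the first-order condition give q = (155.5 − 12)/(5) = 28.7. So Q = 114.8 and P = 40.7.
Monopoly sets MR = MC: 155.5 − 2Q = 12 ⇒ Q = 71.75, P = 155.5 − 71.75 = 83.75.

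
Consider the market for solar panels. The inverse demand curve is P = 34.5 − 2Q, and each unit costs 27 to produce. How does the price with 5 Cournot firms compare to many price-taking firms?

Cournot with 5 identical firms: the symmetric best-response condition is 34.5 − 12q = 27. Each firm produces q = 0.625, total output Q = 3.125, price P = 28.25.
Under competition P = MC = 27, so Q = (34.5 − 27)/2 = 3.75.

Cournot: P = 28.25; Competition: P = 27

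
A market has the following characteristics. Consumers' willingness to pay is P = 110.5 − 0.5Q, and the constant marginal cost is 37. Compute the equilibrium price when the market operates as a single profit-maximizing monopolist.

P = 73.75

The monopolist equates marginal revenue to marginal cost: 110.5 − Q = 37, so Q = 73.5. From demand, P = 73.75.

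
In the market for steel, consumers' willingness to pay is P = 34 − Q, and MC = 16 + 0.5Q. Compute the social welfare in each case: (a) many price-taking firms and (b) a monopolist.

Under competition P = MC: 34 − Q = 16 + 0.5Q ⇒ Q = 12, P = 22.
CS = ½·(34 − 22)·12 = 72; PS = (22·12 − 16·12 − ½·0.5·12²) = 36; TS = 108.
The monopolist equates marginal revenue to marginal cost: 34 − 2Q = 16 + 0.5Q, so Q = 7.2. From demand, P = 26.8.
CS = ½·(34 − 26.8)·7.2 = 25.92; PS = (26.8·7.2 − 16·7.2 − ½·0.5·7.2²) = 64.8; TS = 90.72.

Competition: TS = 108; Monopoly: TS = 90.72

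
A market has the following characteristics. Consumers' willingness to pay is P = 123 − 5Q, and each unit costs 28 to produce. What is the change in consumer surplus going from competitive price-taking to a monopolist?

CS falls by 676.875

Perfect competition: P = MC = 28, so 123 − 5Q = 28 and Q = 19.
CS = ½·(123 − 28)·19 = 902.5.
Monopoly sets MR = MC: 123 − 10Q = 28 ⇒ Q = 9.5, P = 123 − 5·9.5 = 75.5.
CS = ½·(123 − 75.5)·9.5 = 225.625.
Change in consumer surplus: 225.625 − 902.5 = −676.875.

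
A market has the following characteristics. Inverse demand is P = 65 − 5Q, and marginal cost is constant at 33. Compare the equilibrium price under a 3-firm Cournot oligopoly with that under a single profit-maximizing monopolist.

Cournot with 3 identical firms: the symmetric best-response condition is 65 − 20q = 33. Each firm produces q = 1.6, total output Q = 4.8, price P = 41.
A monopolist chooses Q where MR = MC. MR = 65 − 10Q; setting this equal to 33 gives Q = 3.2 and P = 49.

Cournot: P = 41; Monopoly: P = 49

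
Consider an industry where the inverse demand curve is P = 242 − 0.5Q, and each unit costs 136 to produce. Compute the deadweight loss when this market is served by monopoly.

DWL = 2809

Under competition P = MC = 136, so Q = (242 − 136)/0.5 = 212.
Monopoly sets MR = MC: 242 − Q = 136 ⇒ Q = 106, P = 242 − 0.5·106 = 189.
DWL is the triangle between Q = 106 and Q = 212: ½·(212 − 106)·(189 − 136) = 2809.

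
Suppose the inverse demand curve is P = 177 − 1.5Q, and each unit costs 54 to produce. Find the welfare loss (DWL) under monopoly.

Perfect competition: P = MC = 54, so 177 − 1.5Q = 54 and Q = 82.
Monopoly sets MR = MC: 177 − 3Q = 54 ⇒ Q = 41, P = 177 − 1.5·41 = 115.5.
DWL is the triangle between Q = 41 and Q = 82: ½·(82 − 41)·(115.5 − 54) = 1260.75.

DWL = 1260.75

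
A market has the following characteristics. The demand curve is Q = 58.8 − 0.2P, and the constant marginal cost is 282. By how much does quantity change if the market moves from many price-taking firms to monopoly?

Q falls by 1.2

Inverting demand: P = 294 − 5Q.
Under competition P = MC = 282, so Q = (294 − 282)/5 = 2.4.
The monopolist equates marginal revenue to marginal cost: 294 − 10Q = 282, so Q = 1.2. From demand, P = 288.
Change in quantity: 1.2 − 2.4 = −1.2.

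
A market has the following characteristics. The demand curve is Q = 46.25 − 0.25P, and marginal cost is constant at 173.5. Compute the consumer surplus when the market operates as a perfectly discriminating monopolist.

Inverting demand: P = 185 − 4Q.
Under first-degree price discrimination the firm charges each unit its demand price and produces up to where P = MC, i.e. Q = 2.875. Consumer surplus is zero; producer surplus equals total surplus.
CS = 0.

CS = 0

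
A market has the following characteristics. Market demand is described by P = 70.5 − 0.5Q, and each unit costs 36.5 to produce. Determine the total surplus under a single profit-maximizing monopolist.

TS = 867

A monopolist chooses Q where MR = MC. MR = 70.5 − Q; setting this equal to 36.5 gives Q = 34 and P = 53.5.
CS = ½·(70.5 − 53.5)·34 = 289; PS = (53.5 − 36.5)·34 = 578; TS = 867.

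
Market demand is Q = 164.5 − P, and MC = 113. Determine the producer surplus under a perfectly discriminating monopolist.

Inverting demand: P = 164.5 − Q.
A perfectly discriminating monopolist sells every unit with P(Q) ≥ MC(Q), so output equals the competitive quantity Q = 51.5. Each buyer pays their reservation price, so CS = 0 and the firm captures all surplus.
PS = ½·(164.5 − 113)·51.5 = 1326.125.

PS = 1326.125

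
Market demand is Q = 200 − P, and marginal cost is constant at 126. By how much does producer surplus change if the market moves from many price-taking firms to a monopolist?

PS rises by 1369

Inverting demand: P = 200 − Q.
Under competition P = MC = 126, so Q = (200 − 126)/1 = 74.
PS = (126 − 126)·74 = 0.
The monopolist equates marginal revenue to marginal cost: 200 − 2Q = 126, so Q = 37. From demand, P = 163.
PS = (163 − 126)·37 = 1369.
Change in producer surplus: 1369 − 0 = 1369.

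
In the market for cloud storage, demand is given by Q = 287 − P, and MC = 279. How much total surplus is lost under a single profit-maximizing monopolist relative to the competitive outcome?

Inverting demand: P = 287 − Q.
Perfect competition: P = MC = 279, so 287 − Q = 279 and Q = 8.
The monopolist equates marginal revenue to marginal cost: 287 − 2Q = 279, so Q = 4. From demand, P = 283.
DWL is the triangle between Q = 4 and Q = 8: ½·(8 − 4)·(283 − 279) = 8.

DWL = 8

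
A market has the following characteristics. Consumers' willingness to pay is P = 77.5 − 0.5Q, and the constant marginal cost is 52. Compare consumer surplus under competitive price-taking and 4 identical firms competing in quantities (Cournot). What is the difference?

Perfect competition: P = MC = 52, so 77.5 − 0.5Q = 52 and Q = 51.
CS = ½·(77.5 − 52)·51 = 650.25.
In a 4-firm Cournot equilibrium, symmetry and the first-order condition give q = (77.5 − 52)/(2.5) = 10.2. So Q = 40.8 and P = 57.1.
CS = ½·(77.5 − 57.1)·40.8 = 416.16.
Change in consumer surplus: 416.16 − 650.25 = −234.09.

CS falls by 234.09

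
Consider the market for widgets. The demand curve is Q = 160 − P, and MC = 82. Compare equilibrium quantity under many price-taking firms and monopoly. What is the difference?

Q falls by 39

Inverting demand: P = 160 − Q.
Under competition P = MC = 82, so Q = (160 − 82)/1 = 78.
The monopolist equates marginal revenue to marginal cost: 160 − 2Q = 82, so Q = 39. From demand, P = 121.
Change in equilibrium quantity: 39 − 78 = −39.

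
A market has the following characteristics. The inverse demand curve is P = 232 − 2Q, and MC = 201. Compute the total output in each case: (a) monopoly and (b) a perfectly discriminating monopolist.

A monopolist chooses Q where MR = MC. MR = 232 − 4Q; setting this equal to 201 gives Q = 7.75 and P = 216.5.
A perfectly discriminating monopolist sells every unit with P(Q) ≥ MC(Q), so output equals the competitive quantity Q = 15.5. Each buyer pays their reservation price, so CS = 0 and the firm captures all surplus.

Monopoly: Q = 7.75; Perfect PD: Q = 15.5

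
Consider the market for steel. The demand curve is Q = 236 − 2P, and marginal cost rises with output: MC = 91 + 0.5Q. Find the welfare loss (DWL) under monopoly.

DWL = 40.5

Inverting demand: P = 118 − 0.5Q.
Under competition P = MC: 118 − 0.5Q = 91 + 0.5Q ⇒ Q = 27, P = 104.5.
The monopolist equates marginal revenue to marginal cost: 118 − Q = 91 + 0.5Q, so Q = 18. From demand, P = 109.
CS = ½·(118 − 104.5)·27 = 182.25; PS = (104.5·27 − 91·27 − ½·0.5·27²) = 182.25; TS = 364.5.
CS = ½·(118 − 109)·18 = 81; PS = (109·18 − 91·18 − ½·0.5·18²) = 243; TS = 324.
DWL = 364.5 − 324 = 40.5.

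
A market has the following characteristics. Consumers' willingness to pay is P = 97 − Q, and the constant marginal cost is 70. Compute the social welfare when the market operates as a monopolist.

The monopolist equates marginal revenue to marginal cost: 97 − 2Q = 70, so Q = 13.5. From demand, P = 83.5.
CS = ½·(97 − 83.5)·13.5 = 91.125; PS = (83.5 − 70)·13.5 = 182.25; TS = 273.375.

TS = 273.375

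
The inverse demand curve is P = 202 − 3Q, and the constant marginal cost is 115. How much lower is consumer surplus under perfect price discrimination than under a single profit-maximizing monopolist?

A monopolist chooses Q where MR = MC. MR = 202 − 6Q; setting this equal to 115 gives Q = 14.5 and P = 158.5.
CS = ½·(202 − 158.5)·14.5 = 315.375.
A perfectly discriminating monopolist sells every unit with P(Q) ≥ MC(Q), so output equals the competitive quantity Q = 29. Each buyer pays their reservation price, so CS = 0 and the firm captures all surplus.
CS = 0.
Change in consumer surplus: 0 − 315.375 = −315.375.

Consumer surplus falls by 315.375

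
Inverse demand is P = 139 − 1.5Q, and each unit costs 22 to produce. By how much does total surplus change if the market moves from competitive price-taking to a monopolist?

Under competition P = MC = 22, so Q = (139 − 22)/1.5 = 78.
CS = ½·(139 − 22)·78 = 4563; PS = (22 − 22)·78 = 0; TS = 4563.
Monopoly sets MR = MC: 139 − 3Q = 22 ⇒ Q = 39, P = 139 − 1.5·39 = 80.5.
CS = ½·(139 − 80.5)·39 = 1140.75; PS = (80.5 − 22)·39 = 2281.5; TS = 3422.25.
Change in total surplus: 3422.25 − 4563 = −1140.75.

Total surplus falls by 1140.75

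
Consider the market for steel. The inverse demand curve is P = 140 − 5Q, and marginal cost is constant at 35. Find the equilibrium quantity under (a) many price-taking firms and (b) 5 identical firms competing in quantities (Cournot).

Competition: Q = 21; Cournot: Q = 17.5

Under competition P = MC = 35, so Q = (140 − 35)/5 = 21.
Cournot with 5 identical firms: the symmetric best-response condition is 140 − 30q = 35. Each firm produces q = 3.5, total output Q = 17.5, price P = 52.5.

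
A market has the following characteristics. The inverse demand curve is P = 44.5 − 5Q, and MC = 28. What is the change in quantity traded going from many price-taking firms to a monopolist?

Competitive firms price at marginal cost: P = 28, giving Q = 3.3.
The monopolist equates marginal revenue to marginal cost: 44.5 − 10Q = 28, so Q = 1.65. From demand, P = 36.25.
Change in quantity traded: 1.65 − 3.3 = −1.65.

Quantity traded falls by 1.65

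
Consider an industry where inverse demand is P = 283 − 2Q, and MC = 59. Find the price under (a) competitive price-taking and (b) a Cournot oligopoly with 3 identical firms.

Competition: P = 59; Cournot: P = 115

Competitive firms price at marginal cost: P = 59, giving Q = 112.
Cournot with 3 identical firms: the symmetric best-response condition is 283 − 8q = 59. Each firm produces q = 28, total output Q = 84, price P = 115.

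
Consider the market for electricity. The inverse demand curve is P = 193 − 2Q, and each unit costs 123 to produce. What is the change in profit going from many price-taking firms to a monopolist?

π rises by 612.5

Perfect competition: P = MC = 123, so 193 − 2Q = 123 and Q = 35.
Profit = (123 − 123)·35 = 0.
The monopolist equates marginal revenue to marginal cost: 193 − 4Q = 123, so Q = 17.5. From demand, P = 158.
Profit = (158 − 123)·17.5 = 612.5.
Change in profit: 612.5 − 0 = 612.5.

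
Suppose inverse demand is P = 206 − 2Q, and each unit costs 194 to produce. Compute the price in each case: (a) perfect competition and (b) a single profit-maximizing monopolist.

Competitive firms price at marginal cost: P = 194, giving Q = 6.
The monopolist equates marginal revenue to marginal cost: 206 − 4Q = 194, so Q = 3. From demand, P = 200.

Competition: P = 194; Monopoly: P = 200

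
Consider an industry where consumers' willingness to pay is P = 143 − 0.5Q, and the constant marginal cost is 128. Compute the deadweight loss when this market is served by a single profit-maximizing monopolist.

Under competition P = MC = 128, so Q = (143 − 128)/0.5 = 30.
A monopolist chooses Q where MR = MC. MR = 143 − Q; setting this equal to 128 gives Q = 15 and P = 135.5.
DWL is the triangle between Q = 15 and Q = 30: ½·(30 − 15)·(135.5 − 128) = 56.25.

DWL = 56.25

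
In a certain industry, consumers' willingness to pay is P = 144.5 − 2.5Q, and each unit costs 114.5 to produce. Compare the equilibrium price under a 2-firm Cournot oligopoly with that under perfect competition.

Cournot: P = 124.5; Competition: P = 114.5

In a 2-firm Cournot equilibrium, symmetry and the first-order condition give q = (144.5 − 114.5)/(7.5) = 4. So Q = 8 and P = 124.5.
Under competition P = MC = 114.5, so Q = (144.5 − 114.5)/2.5 = 12.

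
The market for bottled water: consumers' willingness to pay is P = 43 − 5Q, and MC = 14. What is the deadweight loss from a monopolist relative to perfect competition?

Competitive firms price at marginal cost: P = 14, giving Q = 5.8.
A monopolist chooses Q where MR = MC. MR = 43 − 10Q; setting this equal to 14 gives Q = 2.9 and P = 28.5.
DWL is the triangle between Q = 2.9 and Q = 5.8: ½·(5.8 − 2.9)·(28.5 − 14) = 21.025.

DWL = 21.025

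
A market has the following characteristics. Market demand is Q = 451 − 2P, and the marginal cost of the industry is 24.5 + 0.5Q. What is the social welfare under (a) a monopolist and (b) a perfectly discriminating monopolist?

Inverting demand: P = 225.5 − 0.5Q.
Monopoly sets MR = MC: 225.5 − Q = 24.5 + 0.5Q ⇒ Q = 134, P = 225.5 − 0.5·134 = 158.5.
CS = ½·(225.5 − 158.5)·134 = 4489; PS = (158.5·134 − 24.5·134 − ½·0.5·134²) = 13467; TS = 17956.
A perfectly discriminating monopolist sells every unit with P(Q) ≥ MC(Q), so output equals the competitive quantity Q = 201. Each buyer pays their reservation price, so CS = 0 and the firm captures all surplus.
TS = 20200.5 (equal to competitive TS).

Monopoly: TS = 17956; Perfect PD: TS = 20200.5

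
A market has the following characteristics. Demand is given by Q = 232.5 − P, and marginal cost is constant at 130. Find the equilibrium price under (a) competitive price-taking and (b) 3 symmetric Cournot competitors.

Inverting demand: P = 232.5 − Q.
Competitive firms price at marginal cost: P = 130, giving Q = 102.5.
With 3 symmetric Cournot firms, each firm's FOC gives 232.5 − 4q = 130, so q = 25.625, Q = 3·25.625 = 76.875, and P = 155.625.

Competition: P = 130; Cournot: P = 155.625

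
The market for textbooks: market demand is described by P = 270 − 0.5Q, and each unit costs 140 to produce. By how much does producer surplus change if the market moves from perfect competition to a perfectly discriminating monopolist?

Producer surplus rises by 16900

Perfect competition: P = MC = 140, so 270 − 0.5Q = 140 and Q = 260.
PS = (140 − 140)·260 = 0.
With perfect price discrimination, output is the efficient level Q = 260 (where demand meets MC), but every buyer pays their willingness to pay: CS = 0 and PS = total surplus.
PS = ½·(270 − 140)·260 = 16900.
Change in producer surplus: 16900 − 0 = 16900.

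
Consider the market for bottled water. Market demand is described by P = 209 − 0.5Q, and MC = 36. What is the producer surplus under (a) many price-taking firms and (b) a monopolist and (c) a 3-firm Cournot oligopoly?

Competition: PS = 0; Monopoly: PS = 14964.5; Cournot: PS = 11223.375

Under competition P = MC = 36, so Q = (209 − 36)/0.5 = 346.
PS = (36 − 36)·346 = 0.
A monopolist chooses Q where MR = MC. MR = 209 − Q; setting this equal to 36 gives Q = 173 and P = 122.5.
PS = (122.5 − 36)·173 = 14964.5.
With 3 symmetric Cournot firms, each firm's FOC gives 209 − 2q = 36, so q = 86.5, Q = 3·86.5 = 259.5, and P = 79.25.
PS = (79.25 − 36)·259.5 = 11223.375.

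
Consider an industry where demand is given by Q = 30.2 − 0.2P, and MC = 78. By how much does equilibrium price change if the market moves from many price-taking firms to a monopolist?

Inverting demand: P = 151 − 5Q.
Under competition P = MC = 78, so Q = (151 − 78)/5 = 14.6.
A monopolist chooses Q where MR = MC. MR = 151 − 10Q; setting this equal to 78 gives Q = 7.3 and P = 114.5.
Change in equilibrium price: 114.5 − 78 = 36.5.

Equilibrium price rises by 36.5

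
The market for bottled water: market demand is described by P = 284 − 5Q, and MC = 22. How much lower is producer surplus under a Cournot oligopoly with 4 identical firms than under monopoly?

PS falls by 1235.592

The monopolist equates marginal revenue to marginal cost: 284 − 10Q = 22, so Q = 26.2. From demand, P = 153.
PS = (153 − 22)·26.2 = 3432.2.
In a 4-firm Cournot equilibrium, symmetry and the first-order condition give q = (284 − 22)/(25) = 10.48. So Q = 41.92 and P = 74.4.
PS = (74.4 − 22)·41.92 = 2196.608.
Change in producer surplus: 2196.608 − 3432.2 = −1235.592.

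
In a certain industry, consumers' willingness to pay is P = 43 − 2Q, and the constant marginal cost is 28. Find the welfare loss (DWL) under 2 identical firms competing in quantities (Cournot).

DWL = 6.25

Perfect competition: P = MC = 28, so 43 − 2Q = 28 and Q = 7.5.
With 2 symmetric Cournot firms, each firm's FOC gives 43 − 6q = 28, so q = 2.5, Q = 2·2.5 = 5, and P = 33.
DWL is the triangle between Q = 5 and Q = 7.5: ½·(7.5 − 5)·(33 − 28) = 6.25.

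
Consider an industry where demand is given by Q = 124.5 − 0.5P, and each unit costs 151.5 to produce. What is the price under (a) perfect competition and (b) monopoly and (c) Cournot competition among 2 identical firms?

Competition: P = 151.5; Monopoly: P = 200.25; Cournot: P = 184

Inverting demand: P = 249 − 2Q.
Under competition P = MC = 151.5, so Q = (249 − 151.5)/2 = 48.75.
The monopolist equates marginal revenue to marginal cost: 249 − 4Q = 151.5, so Q = 24.375. From demand, P = 200.25.
Cournot with 2 identical firms: the symmetric best-response condition is 249 − 6q = 151.5. Each firm produces q = 16.25, total output Q = 32.5, price P = 184.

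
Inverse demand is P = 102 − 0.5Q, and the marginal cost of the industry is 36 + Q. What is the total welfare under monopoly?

TS = 1361.25

Monopoly sets MR = MC: 102 − Q = 36 + Q ⇒ Q = 33, P = 102 − 0.5·33 = 85.5.
CS = ½·(102 − 85.5)·33 = 272.25; PS = (85.5·33 − 36·33 − ½·1·33²) = 1089; TS = 1361.25.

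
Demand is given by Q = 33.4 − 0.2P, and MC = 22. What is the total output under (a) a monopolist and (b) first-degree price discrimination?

Monopoly: Q = 14.5; Perfect PD: Q = 29

Inverting demand: P = 167 − 5Q.
Monopoly sets MR = MC: 167 − 10Q = 22 ⇒ Q = 14.5, P = 167 − 5·14.5 = 94.5.
A perfectly discriminating monopolist sells every unit with P(Q) ≥ MC(Q), so output equals the competitive quantity Q = 29. Each buyer pays their reservation price, so CS = 0 and the firm captures all surplus.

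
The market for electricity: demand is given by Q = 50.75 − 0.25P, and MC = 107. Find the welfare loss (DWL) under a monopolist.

Inverting demand: P = 203 − 4Q.
Under competition P = MC = 107, so Q = (203 − 107)/4 = 24.
Monopoly sets MR = MC: 203 − 8Q = 107 ⇒ Q = 12, P = 203 − 4·12 = 155.
DWL is the triangle between Q = 12 and Q = 24: ½·(24 − 12)·(155 − 107) = 288.

DWL = 288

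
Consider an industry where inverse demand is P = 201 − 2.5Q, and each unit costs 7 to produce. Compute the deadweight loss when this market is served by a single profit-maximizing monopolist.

Competitive firms price at marginal cost: P = 7, giving Q = 77.6.
The monopolist equates marginal revenue to marginal cost: 201 − 5Q = 7, so Q = 38.8. From demand, P = 104.
DWL is the triangle between Q = 38.8 and Q = 77.6: ½·(77.6 − 38.8)·(104 − 7) = 1881.8.

DWL = 1881.8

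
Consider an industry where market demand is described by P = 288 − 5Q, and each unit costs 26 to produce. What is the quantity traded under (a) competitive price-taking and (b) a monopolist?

Competition: Q = 52.4; Monopoly: Q = 26.2

Under competition P = MC = 26, so Q = (288 − 26)/5 = 52.4.
A monopolist chooses Q where MR = MC. MR = 288 − 10Q; setting this equal to 26 gives Q = 26.2 and P = 157.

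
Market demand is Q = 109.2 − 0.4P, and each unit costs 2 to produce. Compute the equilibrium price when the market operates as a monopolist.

Inverting demand: P = 273 − 2.5Q.
Monopoly sets MR = MC: 273 − 5Q = 2 ⇒ Q = 54.2, P = 273 − 2.5·54.2 = 137.5.

P = 137.5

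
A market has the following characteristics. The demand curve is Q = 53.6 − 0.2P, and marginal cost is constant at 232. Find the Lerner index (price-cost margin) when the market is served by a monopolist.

Inverting demand: P = 268 − 5Q.
Monopoly sets MR = MC: 268 − 10Q = 232 ⇒ Q = 3.6, P = 268 − 5·3.6 = 250.
Lerner index = (P − MC)/P = (250 − 232)/250 = 0.072.

Lerner index = 0.072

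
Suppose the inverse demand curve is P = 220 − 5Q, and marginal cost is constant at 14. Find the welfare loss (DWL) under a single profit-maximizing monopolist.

Competitive firms price at marginal cost: P = 14, giving Q = 41.2.
A monopolist chooses Q where MR = MC. MR = 220 − 10Q; setting this equal to 14 gives Q = 20.6 and P = 117.
DWL is the triangle between Q = 20.6 and Q = 41.2: ½·(41.2 − 20.6)·(117 − 14) = 1060.9.

DWL = 1060.9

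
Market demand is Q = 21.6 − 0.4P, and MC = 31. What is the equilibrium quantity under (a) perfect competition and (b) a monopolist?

Inverting demand: P = 54 − 2.5Q.
Perfect competition: P = MC = 31, so 54 − 2.5Q = 31 and Q = 9.2.
A monopolist chooses Q where MR = MC. MR = 54 − 5Q; setting this equal to 31 gives Q = 4.6 and P = 42.5.

Competition: Q = 9.2; Monopoly: Q = 4.6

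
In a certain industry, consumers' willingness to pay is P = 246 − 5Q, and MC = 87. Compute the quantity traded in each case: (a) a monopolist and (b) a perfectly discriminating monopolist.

Monopoly: Q = 15.9; Perfect PD: Q = 31.8

A monopolist chooses Q where MR = MC. MR = 246 − 10Q; setting this equal to 87 gives Q = 15.9 and P = 166.5.
With perfect price discrimination, output is the efficient level Q = 31.8 (where demand meets MC), but every buyer pays their willingness to pay: CS = 0 and PS = total surplus.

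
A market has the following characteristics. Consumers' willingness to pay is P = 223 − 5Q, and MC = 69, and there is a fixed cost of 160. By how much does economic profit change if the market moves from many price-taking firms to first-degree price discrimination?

Economic profit rises by 2371.6

Under competition P = MC = 69, so Q = (223 − 69)/5 = 30.8.
Profit = (69 − 69)·30.8 − 160 = −160.
Under first-degree price discrimination the firm charges each unit its demand price and produces up to where P = MC, i.e. Q = 30.8. Consumer surplus is zero; producer surplus equals total surplus.
PS equals the full surplus area, 2371.6. Profit = 2371.6 − 160 = 2211.6.
Change in economic profit: 2211.6 − −160 = 2371.6.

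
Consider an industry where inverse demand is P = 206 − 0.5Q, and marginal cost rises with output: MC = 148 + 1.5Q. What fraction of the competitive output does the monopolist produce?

Q_m/Q_c = 0.8

The monopolist equates marginal revenue to marginal cost: 206 − Q = 148 + 1.5Q, so Q = 23.2. From demand, P = 194.4.
Competitive equilibrium sets price equal to marginal cost: 206 − 0.5Q = 148 + 1.5Q, so Q = 29 and P = 191.5.
Ratio Q_m/Q_c = 23.2/29 = 0.8.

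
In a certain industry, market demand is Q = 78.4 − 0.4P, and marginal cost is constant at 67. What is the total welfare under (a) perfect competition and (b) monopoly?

Competition: TS = 3328.2; Monopoly: TS = 2496.15

Inverting demand: P = 196 − 2.5Q.
Under competition P = MC = 67, so Q = (196 − 67)/2.5 = 51.6.
CS = ½·(196 − 67)·51.6 = 3328.2; PS = (67 − 67)·51.6 = 0; TS = 3328.2.
A monopolist chooses Q where MR = MC. MR = 196 − 5Q; setting this equal to 67 gives Q = 25.8 and P = 131.5.
CS = ½·(196 − 131.5)·25.8 = 832.05; PS = (131.5 − 67)·25.8 = 1664.1; TS = 2496.15.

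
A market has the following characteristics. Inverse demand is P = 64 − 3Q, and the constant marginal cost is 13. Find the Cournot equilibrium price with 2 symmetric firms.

P = 30

With 2 symmetric Cournot firms, each firm's FOC gives 64 − 9q = 13, so q = 17/3, Q = 2·17/3 = 34/3, and P = 30.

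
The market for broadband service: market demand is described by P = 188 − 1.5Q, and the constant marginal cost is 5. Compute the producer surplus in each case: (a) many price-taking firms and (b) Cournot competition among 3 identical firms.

Competition: PS = 0; Cournot: PS = 4186.125

Perfect competition: P = MC = 5, so 188 − 1.5Q = 5 and Q = 122.
PS = (5 − 5)·122 = 0.
In a 3-firm Cournot equilibrium, symmetry and the first-order condition give q = (188 − 5)/(6) = 30.5. So Q = 91.5 and P = 50.75.
PS = (50.75 − 5)·91.5 = 4186.125.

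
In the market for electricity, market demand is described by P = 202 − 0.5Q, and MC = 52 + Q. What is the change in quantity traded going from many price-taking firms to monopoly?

Quantity traded falls by 25

Under competition P = MC: 202 − 0.5Q = 52 + Q ⇒ Q = 100, P = 152.
A monopolist chooses Q where MR = MC. MR = 202 − Q; setting this equal to 52 + Q gives Q = 75 and P = 164.5.
Change in quantity traded: 75 − 100 = −25.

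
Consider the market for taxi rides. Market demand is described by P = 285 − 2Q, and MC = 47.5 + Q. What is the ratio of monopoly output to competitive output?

Q_m/Q_c = 0.6

The monopolist equates marginal revenue to marginal cost: 285 − 4Q = 47.5 + Q, so Q = 47.5. From demand, P = 190.
Under competition P = MC: 285 − 2Q = 47.5 + Q ⇒ Q = 475/6, P = 380/3.
Ratio Q_m/Q_c = 47.5/(475/6) = 0.6.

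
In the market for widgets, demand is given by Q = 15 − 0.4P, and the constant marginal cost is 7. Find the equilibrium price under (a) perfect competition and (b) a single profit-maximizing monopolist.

Inverting demand: P = 37.5 − 2.5Q.
Competitive firms price at marginal cost: P = 7, giving Q = 12.2.
The monopolist equates marginal revenue to marginal cost: 37.5 − 5Q = 7, so Q = 6.1. From demand, P = 22.25.

Competition: P = 7; Monopoly: P = 22.25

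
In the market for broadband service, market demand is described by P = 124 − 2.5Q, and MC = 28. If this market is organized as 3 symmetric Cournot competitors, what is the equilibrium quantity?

In a 3-firm Cournot equilibrium, symmetry and the first-order condition give q = (124 − 28)/(10) = 9.6. So Q = 28.8 and P = 52.

Q = 28.8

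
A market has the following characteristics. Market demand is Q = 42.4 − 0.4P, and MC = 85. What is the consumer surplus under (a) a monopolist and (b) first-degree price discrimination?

Inverting demand: P = 106 − 2.5Q.
Monopoly sets MR = MC: 106 − 5Q = 85 ⇒ Q = 4.2, P = 106 − 2.5·4.2 = 95.5.
CS = ½·(106 − 95.5)·4.2 = 22.05.
With perfect price discrimination, output is the efficient level Q = 8.4 (where demand meets MC), but every buyer pays their willingness to pay: CS = 0 and PS = total surplus.
CS = 0.

Monopoly: CS = 22.05; Perfect PD: CS = 0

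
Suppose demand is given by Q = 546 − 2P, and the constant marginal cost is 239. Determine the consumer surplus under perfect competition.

Inverting demand: P = 273 − 0.5Q.
Under competition P = MC = 239, so Q = (273 − 239)/0.5 = 68.
CS = ½·(273 − 239)·68 = 1156.

CS = 1156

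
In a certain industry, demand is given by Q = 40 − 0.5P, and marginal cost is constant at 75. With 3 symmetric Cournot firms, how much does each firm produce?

Inverting demand: P = 80 − 2Q.
With 3 symmetric Cournot firms, each firm's FOC gives 80 − 8q = 75, so q = 0.625, Q = 3·0.625 = 1.875, and P = 76.25.

q_i = 0.625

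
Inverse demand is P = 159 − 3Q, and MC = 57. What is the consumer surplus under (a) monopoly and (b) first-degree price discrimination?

Monopoly: CS = 433.5; Perfect PD: CS = 0

The monopolist equates marginal revenue to marginal cost: 159 − 6Q = 57, so Q = 17. From demand, P = 108.
CS = ½·(159 − 108)·17 = 433.5.
With perfect price discrimination, output is the efficient level Q = 34 (where demand meets MC), but every buyer pays their willingness to pay: CS = 0 and PS = total surplus.
CS = 0.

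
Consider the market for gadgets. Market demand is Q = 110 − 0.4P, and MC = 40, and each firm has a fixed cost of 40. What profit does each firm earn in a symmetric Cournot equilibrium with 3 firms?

Inverting demand: P = 275 − 2.5Q.
In a 3-firm Cournot equilibrium, symmetry and the first-order condition give q = (275 − 40)/(10) = 23.5. So Q = 70.5 and P = 98.75.
Each firm's profit = (98.75 − 40)·23.5 − 40 = 1340.625.

π_i = 1340.625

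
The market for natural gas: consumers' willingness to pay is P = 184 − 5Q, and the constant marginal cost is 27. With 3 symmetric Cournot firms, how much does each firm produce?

In a 3-firm Cournot equilibrium, symmetry and the first-order condition give q = (184 − 27)/(20) = 7.85. So Q = 23.55 and P = 66.25.

q_i = 7.85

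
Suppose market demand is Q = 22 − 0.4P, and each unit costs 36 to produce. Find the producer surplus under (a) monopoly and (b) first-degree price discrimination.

Monopoly: PS = 36.1; Perfect PD: PS = 72.2

Inverting demand: P = 55 − 2.5Q.
A monopolist chooses Q where MR = MC. MR = 55 − 5Q; setting this equal to 36 gives Q = 3.8 and P = 45.5.
PS = (45.5 − 36)·3.8 = 36.1.
A perfectly discriminating monopolist sells every unit with P(Q) ≥ MC(Q), so output equals the competitive quantity Q = 7.6. Each buyer pays their reservation price, so CS = 0 and the firm captures all surplus.
PS = ½·(55 − 36)·7.6 = 72.2.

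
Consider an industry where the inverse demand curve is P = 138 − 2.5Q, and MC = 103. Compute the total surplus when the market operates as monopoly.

TS = 183.75

Monopoly sets MR = MC: 138 − 5Q = 103 ⇒ Q = 7, P = 138 − 2.5·7 = 120.5.
CS = ½·(138 − 120.5)·7 = 61.25; PS = (120.5 − 103)·7 = 122.5; TS = 183.75.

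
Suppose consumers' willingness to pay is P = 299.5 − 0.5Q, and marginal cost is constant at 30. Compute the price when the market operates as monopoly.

Monopoly sets MR = MC: 299.5 − Q = 30 ⇒ Q = 269.5, P = 299.5 − 0.5·269.5 = 164.75.

P = 164.75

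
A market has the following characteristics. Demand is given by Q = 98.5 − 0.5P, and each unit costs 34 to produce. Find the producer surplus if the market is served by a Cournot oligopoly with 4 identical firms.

PS = 2125.52

Inverting demand: P = 197 − 2Q.
Cournot with 4 identical firms: the symmetric best-response condition is 197 − 10q = 34. Each firm produces q = 16.3, total output Q = 65.2, price P = 66.6.
PS = (66.6 − 34)·65.2 = 2125.52.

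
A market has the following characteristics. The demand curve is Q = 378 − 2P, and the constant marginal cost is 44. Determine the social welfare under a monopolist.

Inverting demand: P = 189 − 0.5Q.
The monopolist equates marginal revenue to marginal cost: 189 − Q = 44, so Q = 145. From demand, P = 116.5.
CS = ½·(189 − 116.5)·145 = 5256.25; PS = (116.5 − 44)·145 = 10512.5; TS = 15768.75.

TS = 15768.75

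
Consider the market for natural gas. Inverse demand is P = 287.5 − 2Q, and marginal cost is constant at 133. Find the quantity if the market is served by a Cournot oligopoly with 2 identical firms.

Q = 51.5

Cournot with 2 identical firms: the symmetric best-response condition is 287.5 − 6q = 133. Each firm produces q = 25.75, total output Q = 51.5, price P = 184.5.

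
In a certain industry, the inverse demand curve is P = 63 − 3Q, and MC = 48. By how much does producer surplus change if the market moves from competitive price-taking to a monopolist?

Producer surplus rises by 18.75

Under competition P = MC = 48, so Q = (63 − 48)/3 = 5.
PS = (48 − 48)·5 = 0.
A monopolist chooses Q where MR = MC. MR = 63 − 6Q; setting this equal to 48 gives Q = 2.5 and P = 55.5.
PS = (55.5 − 48)·2.5 = 18.75.
Change in producer surplus: 18.75 − 0 = 18.75.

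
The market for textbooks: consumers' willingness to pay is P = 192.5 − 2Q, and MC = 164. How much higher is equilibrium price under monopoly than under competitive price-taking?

Competitive firms price at marginal cost: P = 164, giving Q = 14.25.
A monopolist chooses Q where MR = MC. MR = 192.5 − 4Q; setting this equal to 164 gives Q = 7.125 and P = 178.25.
Change in equilibrium price: 178.25 − 164 = 14.25.

Equilibrium price rises by 14.25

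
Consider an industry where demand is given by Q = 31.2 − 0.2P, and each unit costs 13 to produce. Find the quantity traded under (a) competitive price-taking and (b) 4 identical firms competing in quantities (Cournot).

Inverting demand: P = 156 − 5Q.
Competitive firms price at marginal cost: P = 13, giving Q = 28.6.
Cournot with 4 identical firms: the symmetric best-response condition is 156 − 25q = 13. Each firm produces q = 5.72, total output Q = 22.88, price P = 41.6.

Competition: Q = 28.6; Cournot: Q = 22.88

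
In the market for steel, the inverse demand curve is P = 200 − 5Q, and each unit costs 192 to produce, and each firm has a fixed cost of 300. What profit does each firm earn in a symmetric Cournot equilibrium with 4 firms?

π_i = −299.488

With 4 symmetric Cournot firms, each firm's FOC gives 200 − 25q = 192, so q = 0.32, Q = 4·0.32 = 1.28, and P = 193.6.
Each firm's profit = (193.6 − 192)·0.32 − 300 = −299.488.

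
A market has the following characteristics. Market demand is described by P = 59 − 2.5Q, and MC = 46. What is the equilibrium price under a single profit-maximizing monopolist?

P = 52.5

Monopoly sets MR = MC: 59 − 5Q = 46 ⇒ Q = 2.6, P = 59 − 2.5·2.6 = 52.5.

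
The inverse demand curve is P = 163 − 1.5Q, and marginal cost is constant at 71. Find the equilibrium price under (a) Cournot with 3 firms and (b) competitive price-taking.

Cournot: P = 94; Competition: P = 71

Cournot with 3 identical firms: the symmetric best-response condition is 163 − 6q = 71. Each firm produces q = 46/3, total output Q = 46, price P = 94.
Perfect competition: P = MC = 71, so 163 − 1.5Q = 71 and Q = 184/3.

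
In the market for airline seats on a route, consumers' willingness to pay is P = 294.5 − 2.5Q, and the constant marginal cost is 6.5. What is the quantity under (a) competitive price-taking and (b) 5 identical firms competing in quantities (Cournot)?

Competition: Q = 115.2; Cournot: Q = 96

Under competition P = MC = 6.5, so Q = (294.5 − 6.5)/2.5 = 115.2.
With 5 symmetric Cournot firms, each firm's FOC gives 294.5 − 15q = 6.5, so q = 19.2, Q = 5·19.2 = 96, and P = 54.5.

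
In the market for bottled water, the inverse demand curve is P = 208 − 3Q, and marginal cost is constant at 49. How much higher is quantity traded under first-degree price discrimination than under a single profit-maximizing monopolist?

Quantity traded rises by 26.5

The monopolist equates marginal revenue to marginal cost: 208 − 6Q = 49, so Q = 26.5. From demand, P = 128.5.
Under first-degree price discrimination the firm charges each unit its demand price and produces up to where P = MC, i.e. Q = 53. Consumer surplus is zero; producer surplus equals total surplus.
Change in quantity traded: 53 − 26.5 = 26.5.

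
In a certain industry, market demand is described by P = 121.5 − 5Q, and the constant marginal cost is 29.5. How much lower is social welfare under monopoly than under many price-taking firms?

Competitive firms price at marginal cost: P = 29.5, giving Q = 18.4.
CS = ½·(121.5 − 29.5)·18.4 = 846.4; PS = (29.5 − 29.5)·18.4 = 0; TS = 846.4.
A monopolist chooses Q where MR = MC. MR = 121.5 − 10Q; setting this equal to 29.5 gives Q = 9.2 and P = 75.5.
CS = ½·(121.5 − 75.5)·9.2 = 211.6; PS = (75.5 − 29.5)·9.2 = 423.2; TS = 634.8.
Change in social welfare: 634.8 − 846.4 = −211.6.

TS falls by 211.6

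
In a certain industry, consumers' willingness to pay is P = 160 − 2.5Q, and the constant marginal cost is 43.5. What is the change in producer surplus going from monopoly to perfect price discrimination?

PS rises by 1357.225

The monopolist equates marginal revenue to marginal cost: 160 − 5Q = 43.5, so Q = 23.3. From demand, P = 101.75.
PS = (101.75 − 43.5)·23.3 = 1357.225.
A perfectly discriminating monopolist sells every unit with P(Q) ≥ MC(Q), so output equals the competitive quantity Q = 46.6. Each buyer pays their reservation price, so CS = 0 and the firm captures all surplus.
PS = ½·(160 − 43.5)·46.6 = 2714.45.
Change in producer surplus: 2714.45 − 1357.225 = 1357.225.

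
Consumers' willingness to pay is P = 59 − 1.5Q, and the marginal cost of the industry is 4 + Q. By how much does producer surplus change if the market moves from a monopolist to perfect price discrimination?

PS rises by 226.875

A monopolist chooses Q where MR = MC. MR = 59 − 3Q; setting this equal to 4 + Q gives Q = 13.75 and P = 38.375.
PS = P·Q − VC(Q) = 38.375·13.75 − (4·13.75 + ½·1·13.75²) = 378.125.
With perfect price discrimination, output is the efficient level Q = 22 (where demand meets MC), but every buyer pays their willingness to pay: CS = 0 and PS = total surplus.
PS = ½·(59 − 4)·22 = 605.
Change in producer surplus: 605 − 378.125 = 226.875.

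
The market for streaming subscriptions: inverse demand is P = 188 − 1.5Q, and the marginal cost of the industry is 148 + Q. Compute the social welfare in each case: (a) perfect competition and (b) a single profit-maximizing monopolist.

Competitive equilibrium sets price equal to marginal cost: 188 − 1.5Q = 148 + Q, so Q = 16 and P = 164.
CS = ½·(188 − 164)·16 = 192; PS = (164·16 − 148·16 − ½·1·16²) = 128; TS = 320.
Monopoly sets MR = MC: 188 − 3Q = 148 + Q ⇒ Q = 10, P = 188 − 1.5·10 = 173.
CS = ½·(188 − 173)·10 = 75; PS = (173·10 − 148·10 − ½·1·10²) = 200; TS = 275.

Competition: TS = 320; Monopoly: TS = 275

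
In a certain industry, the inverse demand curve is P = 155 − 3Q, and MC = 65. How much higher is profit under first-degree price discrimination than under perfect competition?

π rises by 1350

Competitive firms price at marginal cost: P = 65, giving Q = 30.
Profit = (65 − 65)·30 = 0.
Under first-degree price discrimination the firm charges each unit its demand price and produces up to where P = MC, i.e. Q = 30. Consumer surplus is zero; producer surplus equals total surplus.
PS equals the full surplus area, 1350. Profit = 1350 = 1350.
Change in profit: 1350 − 0 = 1350.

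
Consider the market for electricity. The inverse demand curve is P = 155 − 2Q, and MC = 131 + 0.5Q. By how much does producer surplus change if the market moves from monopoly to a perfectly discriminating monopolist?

Producer surplus rises by 51.2

Monopoly sets MR = MC: 155 − 4Q = 131 + 0.5Q ⇒ Q = 16/3, P = 155 − 2·16/3 = 433/3.
PS = P·Q − VC(Q) = 433/3·16/3 − (131·16/3 + ½·0.5·(16/3)²) = 64.
Under first-degree price discrimination the firm charges each unit its demand price and produces up to where P = MC, i.e. Q = 9.6. Consumer surplus is zero; producer surplus equals total surplus.
PS = ½·(155 − 131)·9.6 = 115.2.
Change in producer surplus: 115.2 − 64 = 51.2.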